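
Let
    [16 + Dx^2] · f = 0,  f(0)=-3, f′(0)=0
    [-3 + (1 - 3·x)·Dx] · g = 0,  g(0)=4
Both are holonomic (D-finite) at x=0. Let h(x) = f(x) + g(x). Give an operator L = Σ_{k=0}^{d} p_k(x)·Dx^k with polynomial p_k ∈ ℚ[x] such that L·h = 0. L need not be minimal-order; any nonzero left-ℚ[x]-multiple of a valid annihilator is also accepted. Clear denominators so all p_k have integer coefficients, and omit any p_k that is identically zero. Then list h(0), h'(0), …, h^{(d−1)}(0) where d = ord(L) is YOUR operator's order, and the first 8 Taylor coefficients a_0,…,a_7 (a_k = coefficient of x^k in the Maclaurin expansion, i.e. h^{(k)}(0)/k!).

f: a_k = -3, 0, 24, 0, -32, 0, 256/15, 0, …
g: a_k = 4, 12, 36, 108, 324, 972, 2916, 8748, …
L₀ := lclm(L_f,L_g); ord L₀ ≤ 2+1.
L = (-1680 + 2304·x - 3456·x^2) + (272 - 1584·x + 3456·x^2 - 3456·x^3)·Dx + (-105 + 144·x - 216·x^2)·Dx^2 + (17 - 99·x + 216·x^2 - 216·x^3)·Dx^3  (order 3).
h: a_k = 1, 12, 60, 108, 292, 972, 43996/15, 8748, …
ICs: h(0) = 1, h′(0) = 12, h′′(0) = 120.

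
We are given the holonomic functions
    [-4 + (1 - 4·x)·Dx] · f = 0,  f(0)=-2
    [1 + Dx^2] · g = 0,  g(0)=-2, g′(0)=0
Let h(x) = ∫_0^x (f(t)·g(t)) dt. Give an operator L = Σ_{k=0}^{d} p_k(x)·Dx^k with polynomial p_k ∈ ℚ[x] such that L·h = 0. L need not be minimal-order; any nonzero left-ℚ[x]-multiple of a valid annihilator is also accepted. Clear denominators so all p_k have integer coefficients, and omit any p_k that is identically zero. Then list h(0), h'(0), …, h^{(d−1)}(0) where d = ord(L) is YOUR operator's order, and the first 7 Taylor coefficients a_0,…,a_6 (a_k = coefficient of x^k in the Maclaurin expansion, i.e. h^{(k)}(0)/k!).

L = (-1 + 4·x)·Dx + 8·Dx^2 + (-1 + 4·x)·Dx^3  (order 3).
h: a_k = 0, 4, 8, 62/3, 62, 5953/30, 5953/9, …
ICs: h(0) = 0, h′(0) = 4, h′′(0) = 16.

f: a_k = -2, -8, -32, -128, -512, -2048, -8192, …
g: a_k = -2, 0, 1, 0, -1/12, 0, 1/360, …
f·g: L₀ = L_f ⊗_s L_g, ord ≤ 1·2.
h=∫₀ˣh₀: take L = L₀·Dx.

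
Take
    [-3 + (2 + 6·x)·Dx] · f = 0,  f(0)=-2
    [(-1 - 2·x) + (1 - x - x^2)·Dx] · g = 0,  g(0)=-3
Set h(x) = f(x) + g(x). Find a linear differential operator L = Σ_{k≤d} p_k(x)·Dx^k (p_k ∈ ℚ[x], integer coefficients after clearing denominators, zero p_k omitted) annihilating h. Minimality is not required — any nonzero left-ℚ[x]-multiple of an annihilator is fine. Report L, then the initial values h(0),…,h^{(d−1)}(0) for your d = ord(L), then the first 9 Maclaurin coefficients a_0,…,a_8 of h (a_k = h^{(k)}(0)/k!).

f: a_k = -2, -3, 9/4, -27/8, 405/64, -1701/128, 15309/512, -72171/1024, 2814669/16384, …
g: a_k = -3, -3, -6, -9, -15, -24, -39, -63, -102, …
Sum ⇒ L₀ = lclm(L_f,L_g) in ℚ(x)⟨Dx⟩.
L = (33 + 117·x + 117·x^2 + 90·x^3) + (-25 - 102·x - 303·x^2 - 378·x^3 - 225·x^4)·Dx + (-2 + 22·x + 90·x^2 - 38·x^3 - 198·x^4 - 90·x^5)·Dx^2  (order 2).
h: a_k = -5, -6, -15/4, -99/8, -555/64, -4773/128, -4659/512, -136683/1024, 1143501/16384, …
ICs: h(0) = -5, h′(0) = -6.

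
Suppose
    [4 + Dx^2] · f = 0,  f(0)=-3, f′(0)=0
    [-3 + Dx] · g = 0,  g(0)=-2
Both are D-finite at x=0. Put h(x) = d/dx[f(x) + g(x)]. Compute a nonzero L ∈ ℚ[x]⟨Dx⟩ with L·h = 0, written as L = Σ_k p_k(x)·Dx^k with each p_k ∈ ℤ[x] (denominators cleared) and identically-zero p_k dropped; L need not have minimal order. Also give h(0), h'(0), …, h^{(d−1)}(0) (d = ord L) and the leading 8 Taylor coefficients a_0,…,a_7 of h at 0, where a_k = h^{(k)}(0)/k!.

f: a_k = -3, 0, 6, 0, -2, 0, 4/15, 0, …
g: a_k = -2, -6, -9, -9, -27/4, -81/20, -81/40, -243/280, …
Sum ⇒ L₀ = lclm(L_f,L_g) in ℚ(x)⟨Dx⟩.
Derive L from L₀ (diff closure).
L = 12 - 4·Dx + 3·Dx^2 - Dx^3  (order 3).
h: a_k = -6, -6, -27, -35, -81/4, -211/20, -243/40, -463/168, …
ICs: h(0) = -6, h′(0) = -6, h′′(0) = -54.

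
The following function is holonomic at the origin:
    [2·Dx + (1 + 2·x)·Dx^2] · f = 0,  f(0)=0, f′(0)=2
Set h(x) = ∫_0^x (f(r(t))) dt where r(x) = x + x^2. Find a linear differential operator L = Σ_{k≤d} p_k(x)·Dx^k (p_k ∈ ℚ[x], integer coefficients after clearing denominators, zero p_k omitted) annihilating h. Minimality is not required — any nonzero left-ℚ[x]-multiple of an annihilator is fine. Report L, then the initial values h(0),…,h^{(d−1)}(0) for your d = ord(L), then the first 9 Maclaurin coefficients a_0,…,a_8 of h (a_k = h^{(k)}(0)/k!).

f: a_k = 0, 2, -2, 8/3, -4, 32/5, -32/3, 128/7, -32, …
Change of var in L_f (x↦r) gives L₀.
∫: right-multiply L₀ by Dx.
L = (4·x + 4·x^2)·Dx^2 + (1 + 4·x + 6·x^2 + 4·x^3)·Dx^3  (order 3).
h: a_k = 0, 0, 1, 0, -1/3, 2/5, -4/15, 0, 2/7, …
ICs: h(0) = 0, h′(0) = 0, h′′(0) = 2.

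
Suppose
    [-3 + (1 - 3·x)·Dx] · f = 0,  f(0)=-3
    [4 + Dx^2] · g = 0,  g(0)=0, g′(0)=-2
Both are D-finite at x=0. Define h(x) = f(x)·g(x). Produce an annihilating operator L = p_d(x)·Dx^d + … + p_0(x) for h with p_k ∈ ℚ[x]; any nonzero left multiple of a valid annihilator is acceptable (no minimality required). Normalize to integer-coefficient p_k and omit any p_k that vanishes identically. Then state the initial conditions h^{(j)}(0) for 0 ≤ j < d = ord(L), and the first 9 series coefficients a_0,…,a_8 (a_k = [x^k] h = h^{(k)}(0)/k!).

L = (-4 + 12·x) + 6·Dx + (-1 + 3·x)·Dx^2  (order 2).
h: a_k = 0, 6, 18, 50, 150, 2254/5, 6762/5, 425998/105, 425998/35, …
ICs: h(0) = 0, h′(0) = 6.

f: a_k = -3, -9, -27, -81, -243, -729, -2187, -6561, -19683, …
g: a_k = 0, -2, 0, 4/3, 0, -4/15, 0, 8/315, 0, …
Product ⇒ symmetric product L₀, ord ≤ 2.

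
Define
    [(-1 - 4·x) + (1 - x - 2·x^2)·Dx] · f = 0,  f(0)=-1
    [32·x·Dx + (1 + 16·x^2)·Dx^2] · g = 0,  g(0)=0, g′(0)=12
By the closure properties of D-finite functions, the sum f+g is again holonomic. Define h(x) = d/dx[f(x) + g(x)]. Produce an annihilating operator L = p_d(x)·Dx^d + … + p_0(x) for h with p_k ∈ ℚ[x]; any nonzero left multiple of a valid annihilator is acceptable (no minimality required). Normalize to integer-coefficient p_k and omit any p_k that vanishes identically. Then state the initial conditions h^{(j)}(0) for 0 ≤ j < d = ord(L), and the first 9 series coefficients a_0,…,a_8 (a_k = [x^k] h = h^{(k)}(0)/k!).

f: a_k = -1, -1, -3, -5, -11, -21, -43, -85, -171, …
g: a_k = 0, 12, 0, -64, 0, 3072/5, 0, -49152/7, 0, …
Weyl lclm of L_f,L_g ⇒ L₀ (ord ≤ 3).
Derive L from L₀ (diff closure).
L = (-96 + 384·x + 6912·x^2 + 15360·x^3 + 40704·x^4 + 12288·x^6) + (31 + 104·x - 392·x^2 + 736·x^3 + 14912·x^4 + 27904·x^5 + 3072·x^6 + 12288·x^7)·Dx + (-3 - 19·x - 128·x^2 - 152·x^3 - 1128·x^4 + 2496·x^5 + 2560·x^6 + 1024·x^7 + 2048·x^8)·Dx^2  (order 2).
h: a_k = 11, -6, -207, -44, 2967, -258, -49747, -1368, 783363, …
ICs: h(0) = 11, h′(0) = -6.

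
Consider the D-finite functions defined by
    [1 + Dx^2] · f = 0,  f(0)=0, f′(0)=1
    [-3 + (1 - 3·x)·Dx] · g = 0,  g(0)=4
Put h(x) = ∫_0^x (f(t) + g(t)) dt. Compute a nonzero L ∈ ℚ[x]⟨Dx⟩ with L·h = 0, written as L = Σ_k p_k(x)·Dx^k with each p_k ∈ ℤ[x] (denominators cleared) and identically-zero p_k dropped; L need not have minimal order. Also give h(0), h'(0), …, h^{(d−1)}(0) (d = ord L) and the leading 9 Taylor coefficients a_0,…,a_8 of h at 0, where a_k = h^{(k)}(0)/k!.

f: a_k = 0, 1, 0, -1/6, 0, 1/120, 0, -1/5040, 0, …
g: a_k = 4, 12, 36, 108, 324, 972, 2916, 8748, 26244, …
Sum ⇒ L₀ = lclm(L_f,L_g) in ℚ(x)⟨Dx⟩.
Integrate: L := L₀·Dx.
L = (-165 + 18·x - 27·x^2)·Dx + (19 - 63·x + 27·x^2 - 27·x^3)·Dx^2 + (-165 + 18·x - 27·x^2)·Dx^3 + (19 - 63·x + 27·x^2 - 27·x^3)·Dx^4  (order 4).
h: a_k = 0, 4, 13/2, 12, 647/24, 324/5, 116641/720, 2916/7, 44089919/40320, …
ICs: h(0) = 0, h′(0) = 4, h′′(0) = 13, h′′′(0) = 72.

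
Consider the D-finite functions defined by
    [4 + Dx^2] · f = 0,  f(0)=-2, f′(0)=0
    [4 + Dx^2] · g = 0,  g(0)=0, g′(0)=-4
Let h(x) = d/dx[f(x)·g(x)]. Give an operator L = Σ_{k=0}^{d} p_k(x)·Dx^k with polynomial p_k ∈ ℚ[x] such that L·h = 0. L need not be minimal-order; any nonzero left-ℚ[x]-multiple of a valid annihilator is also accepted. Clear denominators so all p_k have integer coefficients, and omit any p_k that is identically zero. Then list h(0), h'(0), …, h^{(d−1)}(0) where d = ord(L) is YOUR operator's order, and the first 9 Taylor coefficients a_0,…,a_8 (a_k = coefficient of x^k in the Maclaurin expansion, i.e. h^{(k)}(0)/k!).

L = 16 + Dx^2  (order 2).
h: a_k = 8, 0, -64, 0, 256/3, 0, -2048/45, 0, 4096/315, …
ICs: h(0) = 8, h′(0) = 0.

f: a_k = -2, 0, 4, 0, -4/3, 0, 8/45, 0, -4/315, …
g: a_k = 0, -4, 0, 8/3, 0, -8/15, 0, 16/315, 0, …
f·g: L₀ = L_f ⊗_s L_g, ord ≤ 2·2.
Derive L from L₀ (diff closure).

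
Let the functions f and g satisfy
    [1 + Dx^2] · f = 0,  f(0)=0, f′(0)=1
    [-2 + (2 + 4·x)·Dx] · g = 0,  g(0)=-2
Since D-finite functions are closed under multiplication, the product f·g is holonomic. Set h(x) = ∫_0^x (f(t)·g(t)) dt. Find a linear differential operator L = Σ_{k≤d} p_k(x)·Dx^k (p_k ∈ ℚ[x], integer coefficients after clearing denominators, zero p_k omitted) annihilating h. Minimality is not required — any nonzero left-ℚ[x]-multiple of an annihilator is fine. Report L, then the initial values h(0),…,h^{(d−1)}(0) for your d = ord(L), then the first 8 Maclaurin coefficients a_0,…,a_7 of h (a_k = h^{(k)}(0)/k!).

f: a_k = 0, 1, 0, -1/6, 0, 1/120, 0, -1/5040, …
g: a_k = -2, -2, 1, -1, 5/4, -7/4, 21/8, -33/8, …
Product ⇒ symmetric product L₀, ord ≤ 2.
∫: right-multiply L₀ by Dx.
L = (4 + 4·x + 4·x^2)·Dx + (-2 - 4·x)·Dx^2 + (1 + 4·x + 4·x^2)·Dx^3  (order 3).
h: a_k = 0, 0, -1, -2/3, 1/3, -2/15, 8/45, -8/35, …
ICs: h(0) = 0, h′(0) = 0, h′′(0) = -2.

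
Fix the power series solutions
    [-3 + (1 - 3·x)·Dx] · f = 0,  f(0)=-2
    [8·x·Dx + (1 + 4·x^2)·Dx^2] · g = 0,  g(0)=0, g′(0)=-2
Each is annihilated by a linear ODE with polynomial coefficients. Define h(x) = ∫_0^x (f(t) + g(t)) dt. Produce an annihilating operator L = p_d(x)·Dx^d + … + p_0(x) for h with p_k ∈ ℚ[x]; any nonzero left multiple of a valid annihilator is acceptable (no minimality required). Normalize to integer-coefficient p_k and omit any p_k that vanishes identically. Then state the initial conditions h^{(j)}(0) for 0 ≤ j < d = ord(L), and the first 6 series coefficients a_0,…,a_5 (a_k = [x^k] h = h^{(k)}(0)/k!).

L = (-24 + 288·x + 288·x^2)·Dx^2 + (31 - 24·x + 204·x^2 + 288·x^3)·Dx^3 + (-3 + 5·x + 20·x^3 + 48·x^4)·Dx^4  (order 4).
h: a_k = 0, -2, -4, -6, -77/6, -162/5, …
ICs: h(0) = 0, h′(0) = -2, h′′(0) = -8, h′′′(0) = -36.

f: a_k = -2, -6, -18, -54, -162, -486, …
g: a_k = 0, -2, 0, 8/3, 0, -32/5, …
L₀ := lclm(L_f,L_g); ord L₀ ≤ 1+2.
h=∫h₀ ⇒ L = L₀·Dx.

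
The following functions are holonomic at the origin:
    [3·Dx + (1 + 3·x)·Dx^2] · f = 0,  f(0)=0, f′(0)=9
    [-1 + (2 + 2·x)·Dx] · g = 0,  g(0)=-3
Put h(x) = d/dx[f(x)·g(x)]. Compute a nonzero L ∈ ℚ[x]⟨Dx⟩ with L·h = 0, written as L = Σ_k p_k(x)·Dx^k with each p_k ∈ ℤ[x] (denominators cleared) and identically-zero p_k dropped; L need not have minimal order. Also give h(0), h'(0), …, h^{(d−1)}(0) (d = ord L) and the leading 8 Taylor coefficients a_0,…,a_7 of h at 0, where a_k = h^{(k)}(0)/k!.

f: a_k = 0, 9, -27/2, 27, -243/4, 729/5, -729/2, 6561/7, …
g: a_k = -3, -3/2, 3/8, -3/16, 15/128, -21/256, 63/1024, -99/2048, …
L₀ := L_f ⊗_s L_g (sym. prod.), ord ≤ 2.
h=h₀': d/dx-closure on L₀ ⇒ L.
L = (-13 - 6·x + 3·x^2) + (-32 - 56·x + 24·x^3)·Dx + (-4 - 16·x - 8·x^2 + 16·x^3 + 12·x^4)·Dx^2  (order 2).
h: a_k = -27, 54, -1377/8, 540, -212841/128, 1621701/320, -78640713/5120, 103946247/2240, …
ICs: h(0) = -27, h′(0) = 54.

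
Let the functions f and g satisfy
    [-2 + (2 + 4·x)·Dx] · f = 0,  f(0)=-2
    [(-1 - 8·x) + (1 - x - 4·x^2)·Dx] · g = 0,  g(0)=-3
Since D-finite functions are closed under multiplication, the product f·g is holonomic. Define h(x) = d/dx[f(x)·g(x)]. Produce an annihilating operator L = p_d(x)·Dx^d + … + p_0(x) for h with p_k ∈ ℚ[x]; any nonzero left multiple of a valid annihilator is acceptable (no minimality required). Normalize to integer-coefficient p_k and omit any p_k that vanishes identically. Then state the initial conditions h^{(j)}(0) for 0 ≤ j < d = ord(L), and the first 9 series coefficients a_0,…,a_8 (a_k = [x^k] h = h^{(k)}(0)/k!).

f: a_k = -2, -2, 1, -1, 5/4, -7/4, 21/8, -33/8, 429/64, …
g: a_k = -3, -3, -15, -27, -87, -195, -543, -1323, -3495, …
f·g: L₀ = L_f ⊗_s L_g, ord ≤ 1·1.
h=h₀': d/dx-closure on L₀ ⇒ L.
L = (11 + 84·x + 243·x^2 + 360·x^3 + 240·x^4) + (-2 - 11·x - 9·x^2 + 58·x^3 + 144·x^4 + 96·x^5)·Dx  (order 1).
h: a_k = 12, 66, 252, 849, 5535/2, 33471/4, 25347, 587481/8, 6824709/32, …
ICs: h(0) = 12.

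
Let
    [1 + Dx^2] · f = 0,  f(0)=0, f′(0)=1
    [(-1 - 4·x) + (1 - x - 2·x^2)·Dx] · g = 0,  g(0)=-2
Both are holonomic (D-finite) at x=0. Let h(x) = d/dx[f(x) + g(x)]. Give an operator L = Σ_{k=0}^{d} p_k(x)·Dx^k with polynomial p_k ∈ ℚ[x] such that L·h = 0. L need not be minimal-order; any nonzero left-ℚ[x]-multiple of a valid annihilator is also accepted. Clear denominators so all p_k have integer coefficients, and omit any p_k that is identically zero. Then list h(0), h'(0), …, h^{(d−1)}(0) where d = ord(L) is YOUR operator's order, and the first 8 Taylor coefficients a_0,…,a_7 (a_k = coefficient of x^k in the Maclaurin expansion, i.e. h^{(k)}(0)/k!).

f: a_k = 0, 1, 0, -1/6, 0, 1/120, 0, -1/5040, …
g: a_k = -2, -2, -6, -10, -22, -42, -86, -170, …
h₀=f+g: left-lcm gives L₀, ord ≤ 3.
Derive L from L₀ (diff closure).
L = (270 + 1200·x + 2862·x^2 + 1860·x^3 + 1920·x^4 + 144·x^5 + 96·x^6) + (-31 - 115·x + 75·x^2 + 241·x^3 + 430·x^4 + 372·x^5 + 56·x^6 + 32·x^7)·Dx + (270 + 1200·x + 2862·x^2 + 1860·x^3 + 1920·x^4 + 144·x^5 + 96·x^6)·Dx^2 + (-31 - 115·x + 75·x^2 + 241·x^3 + 430·x^4 + 372·x^5 + 56·x^6 + 32·x^7)·Dx^3  (order 3).
h: a_k = -1, -12, -61/2, -88, -5039/24, -516, -856801/720, -2736, …
ICs: h(0) = -1, h′(0) = -12, h′′(0) = -61.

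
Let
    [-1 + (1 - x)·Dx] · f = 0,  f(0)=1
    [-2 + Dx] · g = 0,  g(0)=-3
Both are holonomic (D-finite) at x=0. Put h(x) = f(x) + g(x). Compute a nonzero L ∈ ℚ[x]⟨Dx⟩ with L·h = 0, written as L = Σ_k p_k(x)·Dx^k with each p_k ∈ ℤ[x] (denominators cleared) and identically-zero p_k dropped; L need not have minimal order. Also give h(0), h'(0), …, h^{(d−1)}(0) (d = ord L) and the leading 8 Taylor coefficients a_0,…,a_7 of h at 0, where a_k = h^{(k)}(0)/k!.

L = -4·x + (-2 + 8·x - 4·x^2)·Dx + (1 - 3·x + 2·x^2)·Dx^2  (order 2).
h: a_k = -2, -5, -5, -3, -1, 1/5, 11/15, 97/105, …
ICs: h(0) = -2, h′(0) = -5.

f: a_k = 1, 1, 1, 1, 1, 1, 1, 1, …
g: a_k = -3, -6, -6, -4, -2, -4/5, -4/15, -8/105, …
Sum ⇒ L₀ = lclm(L_f,L_g) in ℚ(x)⟨Dx⟩.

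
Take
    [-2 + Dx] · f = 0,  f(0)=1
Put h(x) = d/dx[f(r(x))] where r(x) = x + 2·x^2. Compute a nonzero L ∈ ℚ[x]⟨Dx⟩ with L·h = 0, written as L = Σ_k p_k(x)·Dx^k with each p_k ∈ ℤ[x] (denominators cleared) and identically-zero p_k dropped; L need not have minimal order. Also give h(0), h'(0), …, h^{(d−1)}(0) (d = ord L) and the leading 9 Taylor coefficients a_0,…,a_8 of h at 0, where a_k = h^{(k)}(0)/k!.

L = (6 + 16·x + 32·x^2) + (-1 - 4·x)·Dx  (order 1).
h: a_k = 2, 12, 28, 200/3, 108, 2648/15, 10424/45, 31664/105, 21428/63, …
ICs: h(0) = 2.

f: a_k = 1, 2, 2, 4/3, 2/3, 4/15, 4/45, 8/315, 2/315, …
L₀ from L_f via x↦r, Dx↦r'^{-1}Dx.
h₀' ⇒ L via d/dx closure of L₀.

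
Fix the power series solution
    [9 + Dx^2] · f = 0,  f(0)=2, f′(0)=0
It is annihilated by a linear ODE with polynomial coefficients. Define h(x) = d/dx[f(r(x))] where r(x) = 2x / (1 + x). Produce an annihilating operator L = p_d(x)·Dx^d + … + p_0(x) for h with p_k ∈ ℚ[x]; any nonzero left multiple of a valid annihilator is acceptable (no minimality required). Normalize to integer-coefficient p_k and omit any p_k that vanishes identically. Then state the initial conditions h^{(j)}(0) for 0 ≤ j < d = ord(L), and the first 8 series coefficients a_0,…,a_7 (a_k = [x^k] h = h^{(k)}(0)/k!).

f: a_k = 2, 0, -9, 0, 27/4, 0, -81/40, 0, …
Substitute x→r, Dx→(1/r')Dx; clear ⇒ L₀.
h=h₀': d/dx-closure on L₀ ⇒ L.
L = (42 + 12·x + 6·x^2) + (6 + 18·x + 18·x^2 + 6·x^3)·Dx + (1 + 4·x + 6·x^2 + 4·x^3 + x^4)·Dx^2  (order 2).
h: a_k = 0, -72, 216, 0, -1440, 23112/5, -40824/5, 49824/7, …
ICs: h(0) = 0, h′(0) = -72.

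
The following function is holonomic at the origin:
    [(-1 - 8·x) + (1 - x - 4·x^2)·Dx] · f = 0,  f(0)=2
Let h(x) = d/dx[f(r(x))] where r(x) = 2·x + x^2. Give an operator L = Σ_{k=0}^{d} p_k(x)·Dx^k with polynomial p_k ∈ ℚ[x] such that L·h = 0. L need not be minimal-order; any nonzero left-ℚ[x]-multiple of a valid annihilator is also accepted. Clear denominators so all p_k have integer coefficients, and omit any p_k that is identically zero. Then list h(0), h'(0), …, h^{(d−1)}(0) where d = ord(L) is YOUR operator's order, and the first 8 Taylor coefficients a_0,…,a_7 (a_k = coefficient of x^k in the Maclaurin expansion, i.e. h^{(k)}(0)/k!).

f: a_k = 2, 2, 10, 18, 58, 130, 362, 882, …
Change of var in L_f (x↦r) gives L₀.
h₀' ⇒ L via d/dx closure of L₀.
L = (21 + 150·x + 987·x^2 + 2192·x^3 + 2148·x^4 + 960·x^5 + 160·x^6) + (-1 - 15·x + 27·x^2 + 345·x^3 + 700·x^4 + 588·x^5 + 224·x^6 + 32·x^7)·Dx  (order 1).
h: a_k = 4, 84, 552, 4616, 30620, 209868, 1352848, 8670032, …
ICs: h(0) = 4.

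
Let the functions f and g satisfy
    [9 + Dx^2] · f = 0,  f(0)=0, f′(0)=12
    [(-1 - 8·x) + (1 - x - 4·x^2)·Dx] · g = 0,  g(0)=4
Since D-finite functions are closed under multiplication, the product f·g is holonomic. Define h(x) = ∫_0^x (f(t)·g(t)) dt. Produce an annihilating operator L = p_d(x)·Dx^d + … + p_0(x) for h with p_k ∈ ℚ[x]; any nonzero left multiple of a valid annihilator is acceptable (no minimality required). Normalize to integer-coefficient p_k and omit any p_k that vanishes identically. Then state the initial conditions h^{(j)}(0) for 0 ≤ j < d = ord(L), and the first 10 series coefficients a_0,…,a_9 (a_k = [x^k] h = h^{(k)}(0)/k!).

f: a_k = 0, 12, 0, -18, 0, 81/10, 0, -243/140, 0, 243/1120, …
g: a_k = 4, 4, 20, 36, 116, 260, 724, 1764, 4660, 11716, …
Sym-product of L_f,L_g gives L₀ (≤ ord 2).
∫: right-multiply L₀ by Dx.
L = (-1 + 9·x + 36·x^2)·Dx + (2 + 16·x)·Dx^2 + (-1 + x + 4·x^2)·Dx^3  (order 3).
h: a_k = 0, 0, 24, 16, 42, 72, 887/5, 12522/35, 236427/280, 65227/35, …
ICs: h(0) = 0, h′(0) = 0, h′′(0) = 48.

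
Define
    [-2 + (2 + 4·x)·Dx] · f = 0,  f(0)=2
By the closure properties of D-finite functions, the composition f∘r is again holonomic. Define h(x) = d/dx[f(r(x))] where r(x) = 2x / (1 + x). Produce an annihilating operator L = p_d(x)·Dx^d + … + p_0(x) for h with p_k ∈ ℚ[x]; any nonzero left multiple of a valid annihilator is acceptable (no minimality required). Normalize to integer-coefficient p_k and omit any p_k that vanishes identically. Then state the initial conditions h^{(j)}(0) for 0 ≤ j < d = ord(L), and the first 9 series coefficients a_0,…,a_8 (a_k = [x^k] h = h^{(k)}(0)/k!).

f: a_k = 2, 2, -1, 1, -5/4, 7/4, -21/8, 33/8, -429/64, …
Substitute x→r, Dx→(1/r')Dx; clear ⇒ L₀.
Differentiate: ansatz ord ≤ ord L₀ ⇒ L.
L = (-4 - 10·x) + (-1 - 6·x - 5·x^2)·Dx  (order 1).
h: a_k = 4, -16, 60, -240, 1020, -4512, 20468, -94400, 440460, …
ICs: h(0) = 4.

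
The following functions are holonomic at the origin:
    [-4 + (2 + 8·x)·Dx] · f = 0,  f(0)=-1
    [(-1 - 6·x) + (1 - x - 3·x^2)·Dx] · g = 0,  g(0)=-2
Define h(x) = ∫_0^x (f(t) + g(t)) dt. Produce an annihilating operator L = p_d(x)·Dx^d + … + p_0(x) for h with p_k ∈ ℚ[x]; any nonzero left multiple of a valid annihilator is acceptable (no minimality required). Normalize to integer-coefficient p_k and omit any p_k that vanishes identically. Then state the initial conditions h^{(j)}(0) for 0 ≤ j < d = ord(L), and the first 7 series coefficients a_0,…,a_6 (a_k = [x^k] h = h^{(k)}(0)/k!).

L = (20 + 120·x + 216·x^2 + 360·x^3)·Dx + (-12 - 74·x - 306·x^2 - 744·x^3 - 900·x^4)·Dx^2 + (-1 + 9·x + 73·x^2 + 18·x^3 - 354·x^4 - 360·x^5)·Dx^3  (order 3).
h: a_k = 0, -3, -2, -2, -9/2, -28/5, -18, …
ICs: h(0) = 0, h′(0) = -3, h′′(0) = -4.

f: a_k = -1, -2, 2, -4, 10, -28, 84, …
g: a_k = -2, -2, -8, -14, -38, -80, -194, …
Sum ⇒ L₀ = lclm(L_f,L_g) in ℚ(x)⟨Dx⟩.
h=∫h₀ ⇒ L = L₀·Dx.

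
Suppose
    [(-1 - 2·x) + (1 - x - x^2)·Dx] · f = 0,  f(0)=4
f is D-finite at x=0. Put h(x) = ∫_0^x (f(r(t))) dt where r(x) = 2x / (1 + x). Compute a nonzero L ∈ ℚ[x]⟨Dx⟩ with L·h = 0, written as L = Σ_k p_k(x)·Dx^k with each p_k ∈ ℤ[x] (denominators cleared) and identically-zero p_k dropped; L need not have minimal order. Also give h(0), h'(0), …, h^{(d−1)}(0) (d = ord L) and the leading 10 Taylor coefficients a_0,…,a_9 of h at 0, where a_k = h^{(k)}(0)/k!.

f: a_k = 4, 4, 8, 12, 20, 32, 52, 84, 136, 220, …
L₀ from L_f via x↦r, Dx↦r'^{-1}Dx.
h=∫h₀ ⇒ L = L₀·Dx.
L = (2 + 10·x)·Dx + (-1 - x + 5·x^2 + 5·x^3)·Dx^2  (order 2).
h: a_k = 0, 4, 4, 8, 10, 24, 100/3, 600/7, 125, 1000/3, …
ICs: h(0) = 0, h′(0) = 4.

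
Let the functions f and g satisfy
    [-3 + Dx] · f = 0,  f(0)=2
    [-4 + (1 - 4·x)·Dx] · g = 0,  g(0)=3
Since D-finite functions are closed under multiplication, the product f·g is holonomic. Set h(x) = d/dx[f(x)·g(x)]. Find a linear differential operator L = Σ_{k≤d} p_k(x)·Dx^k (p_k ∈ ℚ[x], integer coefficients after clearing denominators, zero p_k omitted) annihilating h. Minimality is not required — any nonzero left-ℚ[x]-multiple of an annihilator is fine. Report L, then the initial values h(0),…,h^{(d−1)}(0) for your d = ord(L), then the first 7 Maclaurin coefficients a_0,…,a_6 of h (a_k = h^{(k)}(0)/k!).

f: a_k = 2, 6, 9, 9, 27/4, 81/20, 81/40, …
g: a_k = 3, 12, 48, 192, 768, 3072, 12288, …
f·g: L₀ = L_f ⊗_s L_g, ord ≤ 1·1.
h=h₀': d/dx-closure on L₀ ⇒ L.
L = (65 - 168·x + 144·x^2) + (-7 + 40·x - 48·x^2)·Dx  (order 1).
h: a_k = 42, 390, 2421, 12993, 260103/4, 6243201/20, 11654121/8, …
ICs: h(0) = 42.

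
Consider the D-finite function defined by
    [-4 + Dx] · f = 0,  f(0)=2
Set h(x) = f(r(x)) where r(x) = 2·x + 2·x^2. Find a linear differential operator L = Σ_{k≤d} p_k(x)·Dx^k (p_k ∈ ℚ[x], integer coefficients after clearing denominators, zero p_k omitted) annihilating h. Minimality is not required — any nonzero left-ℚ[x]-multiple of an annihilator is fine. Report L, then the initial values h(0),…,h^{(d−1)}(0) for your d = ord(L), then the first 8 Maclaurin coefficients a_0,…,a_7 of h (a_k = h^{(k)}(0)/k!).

L = (-8 - 16·x) + Dx  (order 1).
h: a_k = 2, 16, 80, 896/3, 2752/3, 36352/15, 255488/45, 757760/63, …
ICs: h(0) = 2.

f: a_k = 2, 8, 16, 64/3, 64/3, 256/15, 512/45, 2048/315, …
L₀ from L_f via x↦r, Dx↦r'^{-1}Dx.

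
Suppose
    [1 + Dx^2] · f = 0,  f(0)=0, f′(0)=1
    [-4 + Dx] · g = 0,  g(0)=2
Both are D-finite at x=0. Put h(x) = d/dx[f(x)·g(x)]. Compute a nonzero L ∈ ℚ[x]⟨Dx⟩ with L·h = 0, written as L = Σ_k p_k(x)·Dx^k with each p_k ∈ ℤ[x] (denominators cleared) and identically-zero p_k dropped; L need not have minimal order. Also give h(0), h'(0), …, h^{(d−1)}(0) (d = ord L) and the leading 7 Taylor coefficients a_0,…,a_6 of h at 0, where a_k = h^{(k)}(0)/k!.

L = 17 - 8·Dx + Dx^2  (order 2).
h: a_k = 2, 16, 47, 80, 1121/12, 1222/15, 20047/360, …
ICs: h(0) = 2, h′(0) = 16.

f: a_k = 0, 1, 0, -1/6, 0, 1/120, 0, …
g: a_k = 2, 8, 16, 64/3, 64/3, 256/15, 512/45, …
h₀=f·g: eliminate ⇒ L₀, order ≤ 2·1.
h=h₀': d/dx-closure on L₀ ⇒ L.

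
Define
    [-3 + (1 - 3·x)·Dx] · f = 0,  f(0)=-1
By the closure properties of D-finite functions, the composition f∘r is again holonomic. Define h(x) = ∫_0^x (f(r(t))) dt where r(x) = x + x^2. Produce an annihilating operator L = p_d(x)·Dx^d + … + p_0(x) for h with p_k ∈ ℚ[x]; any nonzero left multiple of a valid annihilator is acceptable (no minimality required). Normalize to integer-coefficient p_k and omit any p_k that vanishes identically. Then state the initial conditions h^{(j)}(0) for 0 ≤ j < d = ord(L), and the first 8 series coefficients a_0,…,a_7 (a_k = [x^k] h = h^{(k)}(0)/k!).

f: a_k = -1, -3, -9, -27, -81, -243, -729, -2187, …
f∘r: x↦r, Dx↦Dx/r' in L_f ⇒ L₀.
∫: right-multiply L₀ by Dx.
L = (3 + 6·x)·Dx + (-1 + 3·x + 3·x^2)·Dx^2  (order 2).
h: a_k = 0, -1, -3/2, -4, -45/4, -171/5, -108, -351, …
ICs: h(0) = 0, h′(0) = -1.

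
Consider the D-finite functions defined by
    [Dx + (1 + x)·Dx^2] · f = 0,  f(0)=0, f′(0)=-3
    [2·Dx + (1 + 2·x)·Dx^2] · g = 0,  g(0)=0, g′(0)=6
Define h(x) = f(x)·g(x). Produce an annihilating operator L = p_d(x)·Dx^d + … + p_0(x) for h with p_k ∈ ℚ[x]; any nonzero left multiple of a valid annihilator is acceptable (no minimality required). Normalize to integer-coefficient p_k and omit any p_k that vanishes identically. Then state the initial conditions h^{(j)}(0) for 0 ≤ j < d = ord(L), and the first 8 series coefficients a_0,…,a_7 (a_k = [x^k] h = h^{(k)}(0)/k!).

f: a_k = 0, -3, 3/2, -1, 3/4, -3/5, 1/2, -3/7, …
g: a_k = 0, 6, -6, 8, -12, 96/5, -32, 384/7, …
Product ⇒ symmetric product L₀, ord ≤ 4.
L = (20 + 48·x + 32·x^2)·Dx + (66 + 268·x + 360·x^2 + 160·x^3)·Dx^2 + (32 + 180·x + 372·x^2 + 336·x^3 + 112·x^4)·Dx^3 + (3 + 22·x + 63·x^2 + 88·x^3 + 60·x^4 + 16·x^5)·Dx^4  (order 4).
h: a_k = 0, 0, -18, 27, -39, 117/2, -917/10, 747/5, …
ICs: h(0) = 0, h′(0) = 0, h′′(0) = -36, h′′′(0) = 162.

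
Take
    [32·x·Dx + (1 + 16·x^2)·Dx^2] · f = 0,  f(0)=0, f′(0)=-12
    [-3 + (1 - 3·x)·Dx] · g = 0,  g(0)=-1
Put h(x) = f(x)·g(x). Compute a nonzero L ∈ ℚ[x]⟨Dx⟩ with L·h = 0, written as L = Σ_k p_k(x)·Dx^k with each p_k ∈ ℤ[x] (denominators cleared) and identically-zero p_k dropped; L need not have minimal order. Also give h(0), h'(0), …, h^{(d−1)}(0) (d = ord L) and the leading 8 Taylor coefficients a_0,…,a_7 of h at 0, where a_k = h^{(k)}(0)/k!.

f: a_k = 0, -12, 0, 64, 0, -3072/5, 0, 49152/7, …
g: a_k = -1, -3, -9, -27, -81, -243, -729, -2187, …
f·g: L₀ = L_f ⊗_s L_g, ord ≤ 2·1.
L = 96·x + (6 - 32·x + 192·x^2)·Dx + (-1 + 3·x - 16·x^2 + 48·x^3)·Dx^2  (order 2).
h: a_k = 0, 12, 36, 44, 132, 5052/5, 15156/5, 72516/35, …
ICs: h(0) = 0, h′(0) = 12.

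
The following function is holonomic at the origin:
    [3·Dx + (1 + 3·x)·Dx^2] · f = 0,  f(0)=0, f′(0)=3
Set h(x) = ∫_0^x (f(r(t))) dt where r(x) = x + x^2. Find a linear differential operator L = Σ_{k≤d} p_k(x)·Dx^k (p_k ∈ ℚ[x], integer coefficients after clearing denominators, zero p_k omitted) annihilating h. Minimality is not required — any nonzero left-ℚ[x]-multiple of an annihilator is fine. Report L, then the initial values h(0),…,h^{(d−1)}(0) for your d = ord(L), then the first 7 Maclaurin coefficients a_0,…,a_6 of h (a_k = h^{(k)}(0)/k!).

f: a_k = 0, 3, -9/2, 9, -81/4, 243/5, -243/2, …
h₀=f(r): pull back L_f along r ⇒ L₀.
h=∫h₀ ⇒ L = L₀·Dx.
L = (1 + 6·x + 6·x^2)·Dx^2 + (1 + 5·x + 9·x^2 + 6·x^3)·Dx^3  (order 3).
h: a_k = 0, 0, 3/2, -1/2, 0, 9/20, -9/10, …
ICs: h(0) = 0, h′(0) = 0, h′′(0) = 3.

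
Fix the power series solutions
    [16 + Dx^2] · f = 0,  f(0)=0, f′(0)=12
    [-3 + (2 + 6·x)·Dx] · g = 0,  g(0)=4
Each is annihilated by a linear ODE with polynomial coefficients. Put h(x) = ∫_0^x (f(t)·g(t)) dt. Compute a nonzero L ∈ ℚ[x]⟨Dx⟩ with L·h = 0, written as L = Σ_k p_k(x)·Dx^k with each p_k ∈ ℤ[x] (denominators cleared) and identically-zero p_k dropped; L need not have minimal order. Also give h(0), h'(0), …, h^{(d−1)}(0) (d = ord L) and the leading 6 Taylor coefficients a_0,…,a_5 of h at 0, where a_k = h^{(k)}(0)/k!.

L = (91 + 384·x + 576·x^2)·Dx + (-12 - 36·x)·Dx^2 + (4 + 24·x + 36·x^2)·Dx^3  (order 3).
h: a_k = 0, 0, 24, 24, -91/2, -111/5, …
ICs: h(0) = 0, h′(0) = 0, h′′(0) = 48.

f: a_k = 0, 12, 0, -32, 0, 128/5, …
g: a_k = 4, 6, -9/2, 27/4, -405/32, 1701/64, …
Product ⇒ symmetric product L₀, ord ≤ 2.
Integrate: L := L₀·Dx.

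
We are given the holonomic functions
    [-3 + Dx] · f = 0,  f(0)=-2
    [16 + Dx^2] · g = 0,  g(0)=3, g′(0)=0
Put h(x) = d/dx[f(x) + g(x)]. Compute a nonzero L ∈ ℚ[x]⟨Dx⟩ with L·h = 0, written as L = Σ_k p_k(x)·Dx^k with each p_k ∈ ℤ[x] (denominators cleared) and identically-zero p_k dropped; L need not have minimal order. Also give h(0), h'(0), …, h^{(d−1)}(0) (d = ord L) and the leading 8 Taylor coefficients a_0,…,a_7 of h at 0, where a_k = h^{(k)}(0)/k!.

L = 48 - 16·Dx + 3·Dx^2 - Dx^3  (order 3).
h: a_k = -6, -66, -27, 101, -81/4, -2291/20, -243/40, 30581/840, …
ICs: h(0) = -6, h′(0) = -66, h′′(0) = -54.

f: a_k = -2, -6, -9, -9, -27/4, -81/20, -81/40, -243/280, …
g: a_k = 3, 0, -24, 0, 32, 0, -256/15, 0, …
f+g: L₀ = lclm(L_f,L_g), ord ≤ 1+2.
Derive L from L₀ (diff closure).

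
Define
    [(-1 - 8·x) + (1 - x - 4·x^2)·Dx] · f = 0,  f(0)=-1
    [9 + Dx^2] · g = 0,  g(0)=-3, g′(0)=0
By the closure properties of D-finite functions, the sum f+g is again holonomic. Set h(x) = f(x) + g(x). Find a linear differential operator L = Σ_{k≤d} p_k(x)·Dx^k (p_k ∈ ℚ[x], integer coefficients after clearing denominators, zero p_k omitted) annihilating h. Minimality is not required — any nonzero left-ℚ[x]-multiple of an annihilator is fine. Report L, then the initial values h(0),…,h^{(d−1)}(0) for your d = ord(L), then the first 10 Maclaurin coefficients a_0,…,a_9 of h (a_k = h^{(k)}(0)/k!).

f: a_k = -1, -1, -5, -9, -29, -65, -181, -441, -1165, -2929, …
g: a_k = -3, 0, 27/2, 0, -81/8, 0, 243/80, 0, -2187/4480, 0, …
Weyl lclm of L_f,L_g ⇒ L₀ (ord ≤ 3).
L = (567 + 4806·x + 3321·x^2 + 9936·x^3 + 6480·x^4 + 10368·x^5) + (-171 + 117·x + 441·x^2 - 135·x^3 + 540·x^4 + 3888·x^5 + 5184·x^6)·Dx + (63 + 534·x + 369·x^2 + 1104·x^3 + 720·x^4 + 1152·x^5)·Dx^2 + (-19 + 13·x + 49·x^2 - 15·x^3 + 60·x^4 + 432·x^5 + 576·x^6)·Dx^3  (order 3).
h: a_k = -4, -1, 17/2, -9, -313/8, -65, -14237/80, -441, -5221387/4480, -2929, …
ICs: h(0) = -4, h′(0) = -1, h′′(0) = 17.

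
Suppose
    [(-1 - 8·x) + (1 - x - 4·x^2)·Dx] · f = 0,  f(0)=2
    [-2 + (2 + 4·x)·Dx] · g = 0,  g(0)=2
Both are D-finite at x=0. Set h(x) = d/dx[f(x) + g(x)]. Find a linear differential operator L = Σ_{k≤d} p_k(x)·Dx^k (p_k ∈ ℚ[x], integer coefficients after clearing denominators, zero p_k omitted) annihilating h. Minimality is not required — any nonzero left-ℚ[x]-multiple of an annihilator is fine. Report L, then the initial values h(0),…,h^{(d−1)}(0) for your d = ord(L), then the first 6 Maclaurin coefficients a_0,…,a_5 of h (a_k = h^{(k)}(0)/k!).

L = (-84 - 630·x - 1632·x^2 - 2112·x^3 - 1920·x^4) + (-51 - 678·x - 2781·x^2 - 5904·x^3 - 8208·x^4 - 5760·x^5)·Dx + (11 + 62·x + 117·x^2 - 102·x^3 - 1040·x^4 - 2016·x^5 - 1280·x^6)·Dx^2  (order 2).
h: a_k = 4, 18, 57, 227, 2635/4, 8625/4, …
ICs: h(0) = 4, h′(0) = 18.

f: a_k = 2, 2, 10, 18, 58, 130, …
g: a_k = 2, 2, -1, 1, -5/4, 7/4, …
h₀=f+g: left-lcm gives L₀, ord ≤ 2.
h=h₀': d/dx-closure on L₀ ⇒ L.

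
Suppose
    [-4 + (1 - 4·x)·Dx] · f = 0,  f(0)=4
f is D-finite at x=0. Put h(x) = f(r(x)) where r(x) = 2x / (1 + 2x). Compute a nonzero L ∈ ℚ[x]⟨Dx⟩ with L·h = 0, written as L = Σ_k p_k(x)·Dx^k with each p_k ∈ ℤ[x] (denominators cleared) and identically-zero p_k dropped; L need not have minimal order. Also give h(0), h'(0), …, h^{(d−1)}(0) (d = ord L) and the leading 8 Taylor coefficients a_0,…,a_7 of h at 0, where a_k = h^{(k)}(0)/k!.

L = 8 + (-1 + 4·x + 12·x^2)·Dx  (order 1).
h: a_k = 4, 32, 192, 1152, 6912, 41472, 248832, 1492992, …
ICs: h(0) = 4.

f: a_k = 4, 16, 64, 256, 1024, 4096, 16384, 65536, …
Change of var in L_f (x↦r) gives L₀.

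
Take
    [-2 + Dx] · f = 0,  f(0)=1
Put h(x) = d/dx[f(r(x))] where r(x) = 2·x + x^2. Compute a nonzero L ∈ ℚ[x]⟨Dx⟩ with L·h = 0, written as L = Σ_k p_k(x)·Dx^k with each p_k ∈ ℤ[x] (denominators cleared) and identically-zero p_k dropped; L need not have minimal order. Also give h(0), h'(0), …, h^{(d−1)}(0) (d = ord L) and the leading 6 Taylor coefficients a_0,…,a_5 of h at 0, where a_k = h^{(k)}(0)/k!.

f: a_k = 1, 2, 2, 4/3, 2/3, 4/15, …
L₀ from L_f via x↦r, Dx↦r'^{-1}Dx.
h₀' ⇒ L via d/dx closure of L₀.
L = (5 + 8·x + 4·x^2) + (-1 - x)·Dx  (order 1).
h: a_k = 4, 20, 56, 344/3, 568/3, 3992/15, …
ICs: h(0) = 4.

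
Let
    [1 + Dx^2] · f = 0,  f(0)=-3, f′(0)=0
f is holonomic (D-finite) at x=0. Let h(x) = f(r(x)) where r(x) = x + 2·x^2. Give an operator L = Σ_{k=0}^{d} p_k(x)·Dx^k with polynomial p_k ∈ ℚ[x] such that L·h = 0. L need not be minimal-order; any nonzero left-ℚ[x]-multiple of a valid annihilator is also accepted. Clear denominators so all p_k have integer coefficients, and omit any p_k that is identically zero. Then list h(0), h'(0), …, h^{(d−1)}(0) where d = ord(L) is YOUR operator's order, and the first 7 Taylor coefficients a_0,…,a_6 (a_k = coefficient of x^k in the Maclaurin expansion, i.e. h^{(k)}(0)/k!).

L = (1 + 12·x + 48·x^2 + 64·x^3) - 4·Dx + (1 + 4·x)·Dx^2  (order 2).
h: a_k = -3, 0, 3/2, 6, 47/8, -1, -719/240, …
ICs: h(0) = -3, h′(0) = 0.

f: a_k = -3, 0, 3/2, 0, -1/8, 0, 1/240, …
Substitute x→r, Dx→(1/r')Dx; clear ⇒ L₀.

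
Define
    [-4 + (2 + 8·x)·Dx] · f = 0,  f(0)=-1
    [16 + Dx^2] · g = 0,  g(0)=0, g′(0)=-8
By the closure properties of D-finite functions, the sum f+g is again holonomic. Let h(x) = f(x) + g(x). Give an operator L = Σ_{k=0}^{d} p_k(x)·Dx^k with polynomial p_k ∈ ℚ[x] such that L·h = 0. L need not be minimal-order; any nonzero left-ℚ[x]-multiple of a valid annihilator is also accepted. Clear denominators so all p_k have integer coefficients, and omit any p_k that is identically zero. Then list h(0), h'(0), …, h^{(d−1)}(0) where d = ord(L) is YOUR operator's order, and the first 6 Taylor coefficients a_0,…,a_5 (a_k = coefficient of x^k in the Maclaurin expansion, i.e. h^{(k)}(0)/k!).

L = (-224 - 1024·x - 2048·x^2) + (48 + 704·x + 3072·x^2 + 4096·x^3)·Dx + (-14 - 64·x - 128·x^2)·Dx^2 + (3 + 44·x + 192·x^2 + 256·x^3)·Dx^3  (order 3).
h: a_k = -1, -10, 2, 52/3, 10, -676/15, …
ICs: h(0) = -1, h′(0) = -10, h′′(0) = 4.

f: a_k = -1, -2, 2, -4, 10, -28, …
g: a_k = 0, -8, 0, 64/3, 0, -256/15, …
f+g: L₀ = lclm(L_f,L_g), ord ≤ 1+2.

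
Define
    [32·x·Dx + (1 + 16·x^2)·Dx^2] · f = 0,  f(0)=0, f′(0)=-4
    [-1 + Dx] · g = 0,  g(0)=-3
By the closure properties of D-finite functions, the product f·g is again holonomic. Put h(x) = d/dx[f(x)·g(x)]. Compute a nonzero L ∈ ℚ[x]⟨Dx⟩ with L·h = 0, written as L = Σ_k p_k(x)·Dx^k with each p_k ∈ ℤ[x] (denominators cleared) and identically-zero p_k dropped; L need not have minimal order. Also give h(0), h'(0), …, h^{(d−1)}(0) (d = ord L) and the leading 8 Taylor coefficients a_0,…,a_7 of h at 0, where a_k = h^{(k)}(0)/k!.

L = (-31 - 64·x + 1568·x^2 - 1024·x^3 + 256·x^4) + (30 + 96·x - 1600·x^2 + 1536·x^3 - 512·x^4)·Dx + (1 - 32·x + 32·x^2 - 512·x^3 + 256·x^4)·Dx^2  (order 2).
h: a_k = 12, 24, -174, -248, 5829/2, 3623, -940403/20, -1162534/21, …
ICs: h(0) = 12, h′(0) = 24.

f: a_k = 0, -4, 0, 64/3, 0, -1024/5, 0, 16384/7, …
g: a_k = -3, -3, -3/2, -1/2, -1/8, -1/40, -1/240, -1/1680, …
Product ⇒ symmetric product L₀, ord ≤ 2.
Derive L from L₀ (diff closure).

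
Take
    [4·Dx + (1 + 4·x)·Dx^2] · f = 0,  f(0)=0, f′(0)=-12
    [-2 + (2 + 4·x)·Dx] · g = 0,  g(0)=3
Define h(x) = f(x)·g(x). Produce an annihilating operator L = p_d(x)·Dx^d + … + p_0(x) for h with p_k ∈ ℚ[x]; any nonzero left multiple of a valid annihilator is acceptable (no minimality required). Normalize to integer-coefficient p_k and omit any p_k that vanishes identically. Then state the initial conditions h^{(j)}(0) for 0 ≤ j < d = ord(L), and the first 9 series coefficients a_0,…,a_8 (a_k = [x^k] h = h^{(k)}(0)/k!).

f: a_k = 0, -12, 24, -64, 192, -3072/5, 2048, -49152/7, 24576, …
g: a_k = 3, 3, -3/2, 3/2, -15/8, 21/8, -63/16, 99/16, -1287/128, …
h₀=f·g: eliminate ⇒ L₀, order ≤ 2·1.
L = (-1 + 4·x) + (2 + 4·x)·Dx + (1 + 8·x + 20·x^2 + 16·x^3)·Dx^2  (order 2).
h: a_k = 0, -36, 36, -102, 330, -11127/10, 38403/10, -1887381/140, 6716151/140, …
ICs: h(0) = 0, h′(0) = -36.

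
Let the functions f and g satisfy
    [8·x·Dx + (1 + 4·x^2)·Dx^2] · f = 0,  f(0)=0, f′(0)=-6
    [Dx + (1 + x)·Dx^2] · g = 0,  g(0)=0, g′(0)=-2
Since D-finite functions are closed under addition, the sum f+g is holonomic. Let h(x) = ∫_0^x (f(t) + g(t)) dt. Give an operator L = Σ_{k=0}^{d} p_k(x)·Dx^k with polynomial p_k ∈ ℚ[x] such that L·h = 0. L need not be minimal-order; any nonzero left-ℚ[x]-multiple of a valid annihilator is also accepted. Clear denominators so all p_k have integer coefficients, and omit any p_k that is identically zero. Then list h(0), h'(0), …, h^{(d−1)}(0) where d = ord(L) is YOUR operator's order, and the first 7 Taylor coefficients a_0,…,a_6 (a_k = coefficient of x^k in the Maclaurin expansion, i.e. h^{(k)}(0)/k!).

f: a_k = 0, -6, 0, 8, 0, -96/5, 0, …
g: a_k = 0, -2, 1, -2/3, 1/2, -2/5, 1/3, …
L₀ := lclm(L_f,L_g); ord L₀ ≤ 2+2.
h=∫₀ˣh₀: take L = L₀·Dx.
L = (-8 - 24·x + 96·x^2 + 32·x^3)·Dx^2 + (-10 - 16·x + 72·x^2 + 192·x^3 + 64·x^4)·Dx^3 + (-1 + 7·x + 8·x^2 + 32·x^3 + 48·x^4 + 16·x^5)·Dx^4  (order 4).
h: a_k = 0, 0, -4, 1/3, 11/6, 1/10, -49/15, …
ICs: h(0) = 0, h′(0) = 0, h′′(0) = -8, h′′′(0) = 2.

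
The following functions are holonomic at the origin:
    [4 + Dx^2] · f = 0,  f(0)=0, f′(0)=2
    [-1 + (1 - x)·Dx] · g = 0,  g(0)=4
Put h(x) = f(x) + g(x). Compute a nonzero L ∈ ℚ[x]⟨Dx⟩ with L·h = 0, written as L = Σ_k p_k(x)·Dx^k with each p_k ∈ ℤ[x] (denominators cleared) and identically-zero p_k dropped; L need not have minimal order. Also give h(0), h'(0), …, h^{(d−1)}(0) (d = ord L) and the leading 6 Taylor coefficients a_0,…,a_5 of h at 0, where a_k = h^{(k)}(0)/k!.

f: a_k = 0, 2, 0, -4/3, 0, 4/15, …
g: a_k = 4, 4, 4, 4, 4, 4, …
Sum ⇒ L₀ = lclm(L_f,L_g) in ℚ(x)⟨Dx⟩.
L = (-20 + 16·x - 8·x^2) + (12 - 28·x + 24·x^2 - 8·x^3)·Dx + (-5 + 4·x - 2·x^2)·Dx^2 + (3 - 7·x + 6·x^2 - 2·x^3)·Dx^3  (order 3).
h: a_k = 4, 6, 4, 8/3, 4, 64/15, …
ICs: h(0) = 4, h′(0) = 6, h′′(0) = 8.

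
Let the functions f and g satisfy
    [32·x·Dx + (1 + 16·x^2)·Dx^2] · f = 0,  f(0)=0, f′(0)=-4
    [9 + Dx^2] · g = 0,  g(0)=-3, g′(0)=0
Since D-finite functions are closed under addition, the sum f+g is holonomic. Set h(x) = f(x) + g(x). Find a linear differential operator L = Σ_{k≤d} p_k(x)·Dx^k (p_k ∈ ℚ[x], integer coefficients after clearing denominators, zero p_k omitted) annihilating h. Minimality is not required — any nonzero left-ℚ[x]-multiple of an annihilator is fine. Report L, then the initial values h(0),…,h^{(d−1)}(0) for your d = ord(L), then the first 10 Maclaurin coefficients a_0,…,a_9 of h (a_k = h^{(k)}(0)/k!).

L = (-52704·x + 967680·x^3 + 663552·x^5)·Dx + (-207 + 13104·x^2 + 283392·x^4 + 331776·x^6)·Dx^2 + (-5856·x + 107520·x^3 + 73728·x^5)·Dx^3 + (-23 + 1456·x^2 + 31488·x^4 + 36864·x^6)·Dx^4  (order 4).
h: a_k = -3, -4, 27/2, 64/3, -81/8, -1024/5, 243/80, 16384/7, -2187/4480, -262144/9, …
ICs: h(0) = -3, h′(0) = -4, h′′(0) = 27, h′′′(0) = 128.

f: a_k = 0, -4, 0, 64/3, 0, -1024/5, 0, 16384/7, 0, -262144/9, …
g: a_k = -3, 0, 27/2, 0, -81/8, 0, 243/80, 0, -2187/4480, 0, …
Sum ⇒ L₀ = lclm(L_f,L_g) in ℚ(x)⟨Dx⟩.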